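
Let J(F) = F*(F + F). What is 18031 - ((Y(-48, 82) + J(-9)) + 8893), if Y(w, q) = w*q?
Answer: 12912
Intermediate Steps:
Y(w, q) = q*w
J(F) = 2*F² (J(F) = F*(2*F) = 2*F²)
18031 - ((Y(-48, 82) + J(-9)) + 8893) = 18031 - ((82*(-48) + 2*(-9)²) + 8893) = 18031 - ((-3936 + 2*81) + 8893) = 18031 - ((-3936 + 162) + 8893) = 18031 - (-3774 + 8893) = 18031 - 1*5119 = 18031 - 5119 = 12912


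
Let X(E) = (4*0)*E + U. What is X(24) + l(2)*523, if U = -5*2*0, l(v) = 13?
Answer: 6799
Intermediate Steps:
U = 0 (U = -10*0 = 0)
X(E) = 0 (X(E) = (4*0)*E + 0 = 0*E + 0 = 0 + 0 = 0)
X(24) + l(2)*523 = 0 + 13*523 = 0 + 6799 = 6799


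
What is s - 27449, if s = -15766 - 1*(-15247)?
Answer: -27968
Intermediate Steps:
s = -519 (s = -15766 + 15247 = -519)
s - 27449 = -519 - 27449 = -27968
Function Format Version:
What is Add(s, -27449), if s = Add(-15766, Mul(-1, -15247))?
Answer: -27968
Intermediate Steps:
s = -519 (s = Add(-15766, 15247) = -519)
Add(s, -27449) = Add(-519, -27449) = -27968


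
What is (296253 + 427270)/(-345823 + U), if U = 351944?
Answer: 723523/6121 ≈ 118.20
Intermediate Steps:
(296253 + 427270)/(-345823 + U) = (296253 + 427270)/(-345823 + 351944) = 723523/6121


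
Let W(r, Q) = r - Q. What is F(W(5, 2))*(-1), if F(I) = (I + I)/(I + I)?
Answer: -1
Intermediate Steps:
F(I) = 1 (F(I) = (2*I)/((2*I)) = (2*I)*(1/(2*I)) = 1)
F(W(5, 2))*(-1) = 1*(-1) = -1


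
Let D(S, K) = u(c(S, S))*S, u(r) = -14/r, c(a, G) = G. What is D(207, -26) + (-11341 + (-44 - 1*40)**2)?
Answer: -4299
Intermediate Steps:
D(S, K) = -14 (D(S, K) = (-14/S)*S = -14)
D(207, -26) + (-11341 + (-44 - 1*40)**2) = -14 + (-11341 + (-44 - 1*40)**2) = -14 + (-11341 + (-44 - 40)**2) = -14 + (-11341 + (-84)**2) = -14 + (-11341 + 7056) = -14 - 4285 = -4299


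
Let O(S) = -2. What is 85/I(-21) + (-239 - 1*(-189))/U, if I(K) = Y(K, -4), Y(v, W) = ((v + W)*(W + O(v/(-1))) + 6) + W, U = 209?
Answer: 535/1672 ≈ 0.31998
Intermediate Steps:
Y(v, W) = 6 + W + (-2 + W)*(W + v) (Y(v, W) = ((v + W)*(W - 2) + 6) + W = ((W + v)*(-2 + W) + 6) + W = ((-2 + W)*(W + v) + 6) + W = (6 + (-2 + W)*(W + v)) + W = 6 + W + (-2 + W)*(W + v))
I(K) = 26 - 6*K (I(K) = 6 + (-4)² - 1*(-4) - 2*K - 4*K = 6 + 16 + 4 - 2*K - 4*K = 26 - 6*K)
85/I(-21) + (-239 - 1*(-189))/U = 85/(26 - 6*(-21)) + (-239 - 1*(-189))/209 = 85/(26 + 126) + (-239 + 189)*(1/209) = 85/152 - 50*1/209 = 85*(1/152) - 50/209 = 85/152 - 50/209 = 535/1672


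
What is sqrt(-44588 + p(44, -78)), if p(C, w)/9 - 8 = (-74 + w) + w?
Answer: I*sqrt(46586) ≈ 215.84*I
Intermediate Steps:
p(C, w) = -594 + 18*w (p(C, w) = 72 + 9*((-74 + w) + w) = 72 + 9*(-74 + 2*w) = 72 + (-666 + 18*w) = -594 + 18*w)
sqrt(-44588 + p(44, -78)) = sqrt(-44588 + (-594 + 18*(-78))) = sqrt(-44588 + (-594 - 1404)) = sqrt(-44588 - 1998) = sqrt(-46586) = I*sqrt(46586)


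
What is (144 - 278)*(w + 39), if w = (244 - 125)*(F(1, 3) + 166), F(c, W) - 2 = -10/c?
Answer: -2524694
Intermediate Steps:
F(c, W) = 2 - 10/c
w = 18802 (w = (244 - 125)*((2 - 10/1) + 166) = 119*((2 - 10*1) + 166) = 119*((2 - 10) + 166) = 119*(-8 + 166) = 119*158 = 18802)
(144 - 278)*(w + 39) = (144 - 278)*(18802 + 39) = -134*18841 = -2524694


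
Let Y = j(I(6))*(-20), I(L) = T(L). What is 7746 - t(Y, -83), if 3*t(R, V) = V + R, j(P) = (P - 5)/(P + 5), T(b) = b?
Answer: 85517/11 ≈ 7774.3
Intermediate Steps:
I(L) = L
j(P) = (-5 + P)/(5 + P)
Y = -20/11 (Y = ((-5 + 6)/(5 + 6))*(-20) = (1/11)*(-20) = -20/11 ≈ -1.8182)
t(R, V) = R/3 + V/3 (t(R, V) = (V + R)/3 = (R + V)/3 = R/3 + V/3)
7746 - t(Y, -83) = 7746 - ((⅓)*(-20/11) + (⅓)*(-83)) = 7746 - (-20/33 - 83/3) = 7746 - 1*(-311/11) = 7746 + 311/11 = 85517/11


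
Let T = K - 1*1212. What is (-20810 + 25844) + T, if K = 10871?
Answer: 14693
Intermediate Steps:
T = 9659 (T = 10871 - 1*1212 = 10871 - 1212 = 9659)
(-20810 + 25844) + T = (-20810 + 25844) + 9659 = 5034 + 9659 = 14693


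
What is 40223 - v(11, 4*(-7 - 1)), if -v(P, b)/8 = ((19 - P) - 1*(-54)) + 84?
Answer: 41391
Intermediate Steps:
v(P, b) = -1256 + 8*P (v(P, b) = -8*(((19 - P) - 1*(-54)) + 84) = -8*(((19 - P) + 54) + 84) = -8*((73 - P) + 84) = -8*(157 - P) = -1256 + 8*P)
40223 - v(11, 4*(-7 - 1)) = 40223 - (-1256 + 8*11) = 40223 - (-1256 + 88) = 40223 - 1*(-1168) = 40223 + 1168 = 41391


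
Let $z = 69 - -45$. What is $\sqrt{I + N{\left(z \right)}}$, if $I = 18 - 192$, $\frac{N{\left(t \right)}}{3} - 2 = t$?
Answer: $\sqrt{174} \approx 13.191$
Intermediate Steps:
$z = 114$ ($z = 69 + 45 = 114$)
$N{\left(t \right)} = 6 + 3 t$
$I = -174$ ($I = 18 - 192 = -174$)
$\sqrt{I + N{\left(z \right)}} = \sqrt{-174 + \left(6 + 3 \cdot 114\right)} = \sqrt{-174 + \left(6 + 342\right)} = \sqrt{-174 + 348} = \sqrt{174}$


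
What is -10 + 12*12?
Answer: 134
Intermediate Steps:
-10 + 12*12 = -10 + 144 = 134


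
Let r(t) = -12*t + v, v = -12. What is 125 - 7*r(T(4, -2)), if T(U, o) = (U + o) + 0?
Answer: 377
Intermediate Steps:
T(U, o) = U + o
r(t) = -12 - 12*t (r(t) = -12*t - 12 = -12 - 12*t)
125 - 7*r(T(4, -2)) = 125 - 7*(-12 - 12*(4 - 2)) = 125 - 7*(-12 - 12*2) = 125 - 7*(-12 - 24) = 125 - 7*(-36) = 125 + 252 = 377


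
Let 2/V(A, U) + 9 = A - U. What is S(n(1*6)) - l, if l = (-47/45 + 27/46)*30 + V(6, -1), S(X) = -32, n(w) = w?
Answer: -1192/69 ≈ -17.275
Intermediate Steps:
V(A, U) = 2/(-9 + A - U) (V(A, U) = 2/(-9 + (A - U)) = 2/(-9 + A - U))
l = -1016/69 (l = (-47/45 + 27/46)*30 + 2/(-9 + 6 - 1*(-1)) = (-47*1/45 + 27*(1/46))*30 + 2/(-9 + 6 + 1) = (-47/45 + 27/46)*30 + 2/(-2) = -947/2070*30 + 2*(-1/2) = -947/69 - 1 = -1016/69 ≈ -14.725)
S(n(1*6)) - l = -32 - 1*(-1016/69) = -32 + 1016/69 = -1192/69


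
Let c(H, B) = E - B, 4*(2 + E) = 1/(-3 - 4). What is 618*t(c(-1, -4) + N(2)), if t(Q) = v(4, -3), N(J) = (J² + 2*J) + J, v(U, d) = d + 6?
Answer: 1854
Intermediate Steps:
v(U, d) = 6 + d
E = -57/28 (E = -2 + 1/(4*(-3 - 4)) = -2 + (¼)/(-7) = -2 + (¼)*(-⅐) = -2 - 1/28 = -57/28 ≈ -2.0357)
N(J) = J² + 3*J
c(H, B) = -57/28 - B
t(Q) = 3 (t(Q) = 6 - 3 = 3)
618*t(c(-1, -4) + N(2)) = 618*3 = 1854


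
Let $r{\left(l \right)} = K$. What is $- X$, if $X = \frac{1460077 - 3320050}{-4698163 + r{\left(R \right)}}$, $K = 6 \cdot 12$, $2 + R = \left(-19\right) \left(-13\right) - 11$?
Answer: $- \frac{1859973}{4698091} \approx -0.3959$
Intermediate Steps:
$R = 234$ ($R = -2 - -236 = -2 + \left(247 - 11\right) = -2 + 236 = 234$)
$K = 72$
$r{\left(l \right)} = 72$
$X = \frac{1859973}{4698091}$ ($X = \frac{1460077 - 3320050}{-4698163 + 72} = - \frac{1859973}{-4698091} = \left(-1859973\right) \left(- \frac{1}{4698091}\right) = \frac{1859973}{4698091} \approx 0.3959$)
$- X = \left(-1\right) \frac{1859973}{4698091} = - \frac{1859973}{4698091}$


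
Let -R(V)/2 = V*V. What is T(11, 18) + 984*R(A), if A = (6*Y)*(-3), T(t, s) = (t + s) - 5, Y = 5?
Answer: -15940776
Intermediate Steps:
T(t, s) = -5 + s + t (T(t, s) = (s + t) - 5 = -5 + s + t)
A = -90 (A = (6*5)*(-3) = 30*(-3) = -90)
R(V) = -2*V² (R(V) = -2*V*V = -2*V²)
T(11, 18) + 984*R(A) = (-5 + 18 + 11) + 984*(-2*(-90)²) = 24 + 984*(-2*8100) = 24 + 984*(-16200) = 24 - 15940800 = -15940776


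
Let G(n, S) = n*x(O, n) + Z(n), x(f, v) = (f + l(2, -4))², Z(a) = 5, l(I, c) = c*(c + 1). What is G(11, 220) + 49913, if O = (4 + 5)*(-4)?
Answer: 56254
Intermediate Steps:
l(I, c) = c*(1 + c)
O = -36 (O = 9*(-4) = -36)
x(f, v) = (12 + f)² (x(f, v) = (f - 4*(1 - 4))² = (f - 4*(-3))² = (f + 12)² = (12 + f)²)
G(n, S) = 5 + 576*n (G(n, S) = n*(12 - 36)² + 5 = n*(-24)² + 5 = n*576 + 5 = 576*n + 5 = 5 + 576*n)
G(11, 220) + 49913 = (5 + 576*11) + 49913 = (5 + 6336) + 49913 = 6341 + 49913 = 56254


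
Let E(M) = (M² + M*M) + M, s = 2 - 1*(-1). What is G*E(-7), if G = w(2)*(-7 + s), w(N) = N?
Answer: -728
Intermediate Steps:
s = 3 (s = 2 + 1 = 3)
G = -8 (G = 2*(-7 + 3) = 2*(-4) = -8)
E(M) = M + 2*M² (E(M) = (M² + M²) + M = 2*M² + M = M + 2*M²)
G*E(-7) = -(-56)*(1 + 2*(-7)) = -(-56)*(1 - 14) = -(-56)*(-13) = -8*91 = -728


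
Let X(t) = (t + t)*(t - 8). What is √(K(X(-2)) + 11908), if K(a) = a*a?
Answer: 2*√3377 ≈ 116.22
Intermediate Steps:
X(t) = 2*t*(-8 + t) (X(t) = (2*t)*(-8 + t) = 2*t*(-8 + t))
K(a) = a²
√(K(X(-2)) + 11908) = √((2*(-2)*(-8 - 2))² + 11908) = √((2*(-2)*(-10))² + 11908) = √(40² + 11908) = √(1600 + 11908) = √13508 = 2*√3377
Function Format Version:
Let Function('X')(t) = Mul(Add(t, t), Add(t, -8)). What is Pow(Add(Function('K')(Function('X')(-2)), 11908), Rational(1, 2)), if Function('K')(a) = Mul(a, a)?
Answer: Mul(2, Pow(3377, Rational(1, 2))) ≈ 116.22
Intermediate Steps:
Function('X')(t) = Mul(2, t, Add(-8, t)) (Function('X')(t) = Mul(Mul(2, t), Add(-8, t)) = Mul(2, t, Add(-8, t)))
Function('K')(a) = Pow(a, 2)
Pow(Add(Function('K')(Function('X')(-2)), 11908), Rational(1, 2)) = Pow(Add(Pow(Mul(2, -2, Add(-8, -2)), 2), 11908), Rational(1, 2)) = Pow(Add(Pow(Mul(2, -2, -10), 2), 11908), Rational(1, 2)) = Pow(Add(Pow(40, 2), 11908), Rational(1, 2)) = Pow(Add(1600, 11908), Rational(1, 2)) = Pow(13508, Rational(1, 2)) = Mul(2, Pow(3377, Rational(1, 2)))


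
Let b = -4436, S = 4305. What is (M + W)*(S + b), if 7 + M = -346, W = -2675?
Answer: 396668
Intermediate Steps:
M = -353 (M = -7 - 346 = -353)
(M + W)*(S + b) = (-353 - 2675)*(4305 - 4436) = -3028*(-131) = 396668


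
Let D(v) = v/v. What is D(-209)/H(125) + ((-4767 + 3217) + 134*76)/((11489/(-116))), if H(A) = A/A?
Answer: -990055/11489 ≈ -86.174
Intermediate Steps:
H(A) = 1
D(v) = 1
D(-209)/H(125) + ((-4767 + 3217) + 134*76)/((11489/(-116))) = 1/1 + ((-4767 + 3217) + 134*76)/((11489/(-116))) = 1*1 + (-1550 + 10184)/((11489*(-1/116))) = 1 + 8634/(-11489/116) = 1 + 8634*(-116/11489) = 1 - 1001544/11489 = -990055/11489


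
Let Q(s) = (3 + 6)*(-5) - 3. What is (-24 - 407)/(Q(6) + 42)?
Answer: 431/6 ≈ 71.833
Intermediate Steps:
Q(s) = -48 (Q(s) = 9*(-5) - 3 = -45 - 3 = -48)
(-24 - 407)/(Q(6) + 42) = (-24 - 407)/(-48 + 42) = -431/(-6) = -431*(-1/6) = 431/6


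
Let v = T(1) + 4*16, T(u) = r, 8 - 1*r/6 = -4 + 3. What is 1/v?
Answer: 1/118 ≈ 0.0084746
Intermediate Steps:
r = 54 (r = 48 - 6*(-4 + 3) = 48 - 6*(-1) = 48 + 6 = 54)
T(u) = 54
v = 118 (v = 54 + 4*16 = 54 + 64 = 118)
1/v = 1/118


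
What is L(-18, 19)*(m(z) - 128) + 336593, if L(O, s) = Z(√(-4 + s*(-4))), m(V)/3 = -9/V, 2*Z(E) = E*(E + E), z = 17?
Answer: 5898321/17 ≈ 3.4696e+5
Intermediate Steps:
Z(E) = E² (Z(E) = (E*(E + E))/2 = (E*(2*E))/2 = (2*E²)/2 = E²)
m(V) = -27/V (m(V) = 3*(-9/V) = -27/V)
L(O, s) = -4 - 4*s (L(O, s) = (√(-4 + s*(-4)))² = (√(-4 - 4*s))² = -4 - 4*s)
L(-18, 19)*(m(z) - 128) + 336593 = (-4 - 4*19)*(-27/17 - 128) + 336593 = (-4 - 76)*(-27*1/17 - 128) + 336593 = -80*(-27/17 - 128) + 336593 = -80*(-2203/17) + 336593 = 176240/17 + 336593 = 5898321/17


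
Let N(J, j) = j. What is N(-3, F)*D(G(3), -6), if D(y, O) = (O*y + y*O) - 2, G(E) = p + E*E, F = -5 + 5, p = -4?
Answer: 0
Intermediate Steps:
F = 0
G(E) = -4 + E**2 (G(E) = -4 + E*E = -4 + E**2)
D(y, O) = -2 + 2*O*y (D(y, O) = (O*y + O*y) - 2 = 2*O*y - 2 = -2 + 2*O*y)
N(-3, F)*D(G(3), -6) = 0*(-2 + 2*(-6)*(-4 + 3**2)) = 0*(-2 + 2*(-6)*(-4 + 9)) = 0*(-2 + 2*(-6)*5) = 0*(-2 - 60) = 0*(-62) = 0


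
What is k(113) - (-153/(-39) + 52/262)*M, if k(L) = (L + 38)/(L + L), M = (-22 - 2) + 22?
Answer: 3429741/384878 ≈ 8.9112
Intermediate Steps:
M = -2 (M = -24 + 22 = -2)
k(L) = (38 + L)/(2*L) (k(L) = (38 + L)/((2*L)) = (38 + L)*(1/(2*L)) = (38 + L)/(2*L))
k(113) - (-153/(-39) + 52/262)*M = (½)*(38 + 113)/113 - (-153/(-39) + 52/262)*(-2) = (½)*(1/113)*151 - (-153*(-1/39) + 52*(1/262))*(-2) = 151/226 - (51/13 + 26/131)*(-2) = 151/226 - 7019*(-2)/1703 = 151/226 - 1*(-14038/1703) = 151/226 + 14038/1703 = 3429741/384878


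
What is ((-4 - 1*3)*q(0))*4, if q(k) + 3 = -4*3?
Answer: 420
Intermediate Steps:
q(k) = -15 (q(k) = -3 - 4*3 = -3 - 12 = -15)
((-4 - 1*3)*q(0))*4 = ((-4 - 1*3)*(-15))*4 = ((-4 - 3)*(-15))*4 = -7*(-15)*4 = 105*4 = 420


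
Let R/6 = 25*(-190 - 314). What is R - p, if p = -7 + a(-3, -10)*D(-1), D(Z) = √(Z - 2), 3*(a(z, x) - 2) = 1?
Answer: -75593 - 7*I*√3/3 ≈ -75593.0 - 4.0415*I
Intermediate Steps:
a(z, x) = 7/3 (a(z, x) = 2 + (⅓)*1 = 2 + ⅓ = 7/3)
D(Z) = √(-2 + Z)
p = -7 + 7*I*√3/3 (p = -7 + 7*√(-2 - 1)/3 = -7 + 7*√(-3)/3 = -7 + 7*(I*√3)/3 = -7 + 7*I*√3/3 ≈ -7.0 + 4.0415*I)
R = -75600 (R = 6*(25*(-190 - 314)) = 6*(25*(-504)) = 6*(-12600) = -75600)
R - p = -75600 - (-7 + 7*I*√3/3) = -75600 + (7 - 7*I*√3/3) = -75593 - 7*I*√3/3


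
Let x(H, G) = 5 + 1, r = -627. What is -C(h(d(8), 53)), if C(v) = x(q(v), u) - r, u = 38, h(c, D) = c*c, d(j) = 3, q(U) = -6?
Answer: -633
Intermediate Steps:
h(c, D) = c**2
x(H, G) = 6
C(v) = 633 (C(v) = 6 - 1*(-627) = 6 + 627 = 633)
-C(h(d(8), 53)) = -1*633 = -633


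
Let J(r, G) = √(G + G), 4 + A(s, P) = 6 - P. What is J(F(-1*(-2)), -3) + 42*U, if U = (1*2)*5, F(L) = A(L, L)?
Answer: 420 + I*√6 ≈ 420.0 + 2.4495*I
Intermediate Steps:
A(s, P) = 2 - P (A(s, P) = -4 + (6 - P) = 2 - P)
F(L) = 2 - L
U = 10 (U = 2*5 = 10)
J(r, G) = √2*√G (J(r, G) = √(2*G) = √2*√G)
J(F(-1*(-2)), -3) + 42*U = √2*√(-3) + 42*10 = √2*(I*√3) + 420 = I*√6 + 420 = 420 + I*√6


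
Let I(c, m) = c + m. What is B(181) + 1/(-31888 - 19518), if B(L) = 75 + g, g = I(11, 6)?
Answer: 4729351/51406 ≈ 92.000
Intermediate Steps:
g = 17 (g = 11 + 6 = 17)
B(L) = 92 (B(L) = 75 + 17 = 92)
B(181) + 1/(-31888 - 19518) = 92 + 1/(-31888 - 19518) = 92 + 1/(-51406) = 92 - 1/51406 = 4729351/51406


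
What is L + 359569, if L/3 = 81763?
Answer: 604858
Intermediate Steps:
L = 245289 (L = 3*81763 = 245289)
L + 359569 = 245289 + 359569 = 604858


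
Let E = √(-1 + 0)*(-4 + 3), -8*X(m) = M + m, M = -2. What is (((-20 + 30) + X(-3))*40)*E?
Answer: -425*I ≈ -425.0*I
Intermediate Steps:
X(m) = ¼ - m/8 (X(m) = -(-2 + m)/8 = ¼ - m/8)
E = -I (E = √(-1)*(-1) = I*(-1) = -I ≈ -1.0*I)
(((-20 + 30) + X(-3))*40)*E = (((-20 + 30) + (¼ - ⅛*(-3)))*40)*(-I) = ((10 + (¼ + 3/8))*40)*(-I) = ((10 + 5/8)*40)*(-I) = ((85/8)*40)*(-I) = 425*(-I) = -425*I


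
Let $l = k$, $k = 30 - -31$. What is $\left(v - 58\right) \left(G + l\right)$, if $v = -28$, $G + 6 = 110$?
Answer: $-14190$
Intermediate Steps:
$G = 104$ ($G = -6 + 110 = 104$)
$k = 61$ ($k = 30 + 31 = 61$)
$l = 61$
$\left(v - 58\right) \left(G + l\right) = \left(-28 - 58\right) \left(104 + 61\right) = \left(-28 + \left(-165 + 107\right)\right) 165 = \left(-28 - 58\right) 165 = \left(-86\right) 165 = -14190$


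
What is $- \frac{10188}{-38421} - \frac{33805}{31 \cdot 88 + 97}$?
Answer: $- \frac{28223129}{2411985} \approx -11.701$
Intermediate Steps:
$- \frac{10188}{-38421} - \frac{33805}{31 \cdot 88 + 97} = \left(-10188\right) \left(- \frac{1}{38421}\right) - \frac{33805}{2728 + 97} = \frac{1132}{4269} - \frac{33805}{2825} = \frac{1132}{4269} - \frac{6761}{565} = - \frac{28223129}{2411985}$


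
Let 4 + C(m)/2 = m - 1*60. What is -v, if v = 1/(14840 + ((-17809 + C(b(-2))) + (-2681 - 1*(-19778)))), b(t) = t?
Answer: -1/13996 ≈ -7.1449e-5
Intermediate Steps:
C(m) = -128 + 2*m (C(m) = -8 + 2*(m - 1*60) = -8 + 2*(m - 60) = -8 + 2*(-60 + m) = -8 + (-120 + 2*m) = -128 + 2*m)
v = 1/13996 (v = 1/(14840 + ((-17809 + (-128 + 2*(-2))) + (-2681 - 1*(-19778)))) = 1/(14840 + ((-17809 + (-128 - 4)) + (-2681 + 19778))) = 1/(14840 + ((-17809 - 132) + 17097)) = 1/(14840 + (-17941 + 17097)) = 1/(14840 - 844) = 1/13996 ≈ 7.1449e-5)
-v = -1*1/13996 = -1/13996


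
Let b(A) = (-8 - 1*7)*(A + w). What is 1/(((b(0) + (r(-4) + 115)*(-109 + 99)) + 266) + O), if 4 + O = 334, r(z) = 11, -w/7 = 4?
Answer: -1/244 ≈ -0.0040984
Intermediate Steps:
w = -28 (w = -7*4 = -28)
O = 330 (O = -4 + 334 = 330)
b(A) = 420 - 15*A (b(A) = (-8 - 1*7)*(A - 28) = (-8 - 7)*(-28 + A) = -15*(-28 + A) = 420 - 15*A)
1/(((b(0) + (r(-4) + 115)*(-109 + 99)) + 266) + O) = 1/((((420 - 15*0) + (11 + 115)*(-109 + 99)) + 266) + 330) = 1/((((420 + 0) + 126*(-10)) + 266) + 330) = 1/(((420 - 1260) + 266) + 330) = 1/((-840 + 266) + 330) = 1/(-574 + 330) = 1/(-244) = -1/244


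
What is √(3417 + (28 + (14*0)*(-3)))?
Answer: √3445 ≈ 58.694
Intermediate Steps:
√(3417 + (28 + (14*0)*(-3))) = √(3417 + (28 + 0*(-3))) = √(3417 + (28 + 0)) = √(3417 + 28) = √3445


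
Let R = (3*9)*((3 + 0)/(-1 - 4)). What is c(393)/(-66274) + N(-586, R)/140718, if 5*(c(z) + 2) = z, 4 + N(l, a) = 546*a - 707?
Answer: -268377749/3885810305 ≈ -0.069066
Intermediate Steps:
R = -81/5 (R = 27*(3/(-5)) = 27*(3*(-1/5)) = 27*(-3/5) = -81/5 ≈ -16.200)
N(l, a) = -711 + 546*a (N(l, a) = -4 + (546*a - 707) = -4 + (-707 + 546*a) = -711 + 546*a)
c(z) = -2 + z/5
c(393)/(-66274) + N(-586, R)/140718 = (-2 + (1/5)*393)/(-66274) + (-711 + 546*(-81/5))/140718 = (-2 + 393/5)*(-1/66274) + (-711 - 44226/5)*(1/140718) = (383/5)*(-1/66274) - 47781/5*1/140718 = -383/331370 - 15927/234530 = -268377749/3885810305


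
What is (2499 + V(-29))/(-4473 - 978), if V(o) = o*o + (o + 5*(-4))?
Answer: -1097/1817 ≈ -0.60374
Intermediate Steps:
V(o) = -20 + o + o² (V(o) = o² + (o - 20) = o² + (-20 + o) = -20 + o + o²)
(2499 + V(-29))/(-4473 - 978) = (2499 + (-20 - 29 + (-29)²))/(-4473 - 978) = (2499 + (-20 - 29 + 841))/(-5451) = (2499 + 792)*(-1/5451) = 3291*(-1/5451) = -1097/1817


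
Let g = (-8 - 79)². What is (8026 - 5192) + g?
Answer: 10403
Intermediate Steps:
g = 7569 (g = (-87)² = 7569)
(8026 - 5192) + g = (8026 - 5192) + 7569 = 2834 + 7569 = 10403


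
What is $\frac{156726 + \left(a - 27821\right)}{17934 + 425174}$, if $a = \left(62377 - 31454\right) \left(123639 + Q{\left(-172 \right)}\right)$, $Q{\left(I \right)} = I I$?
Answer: $\frac{2369121867}{221554} \approx 10693.0$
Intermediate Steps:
$Q{\left(I \right)} = I^{2}$
$a = 4738114829$ ($a = \left(62377 - 31454\right) \left(123639 + \left(-172\right)^{2}\right) = 30923 \left(123639 + 29584\right) = 30923 \cdot 153223 = 4738114829$)
$\frac{156726 + \left(a - 27821\right)}{17934 + 425174} = \frac{156726 + \left(4738114829 - 27821\right)}{17934 + 425174} = \frac{156726 + \left(4738114829 - 27821\right)}{443108} = \left(156726 + 4738087008\right) \frac{1}{443108} = 4738243734 \cdot \frac{1}{443108} = \frac{2369121867}{221554}$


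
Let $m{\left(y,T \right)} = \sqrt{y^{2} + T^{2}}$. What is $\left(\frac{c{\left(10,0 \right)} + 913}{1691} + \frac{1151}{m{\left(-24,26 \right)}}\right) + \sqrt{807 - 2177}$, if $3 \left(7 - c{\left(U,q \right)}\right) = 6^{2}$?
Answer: $\frac{908}{1691} + \frac{1151 \sqrt{313}}{626} + i \sqrt{1370} \approx 33.066 + 37.013 i$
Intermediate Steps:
$c{\left(U,q \right)} = -5$ ($c{\left(U,q \right)} = 7 - \frac{6^{2}}{3} = 7 - 12 = -5$)
$m{\left(y,T \right)} = \sqrt{T^{2} + y^{2}}$
$\left(\frac{c{\left(10,0 \right)} + 913}{1691} + \frac{1151}{m{\left(-24,26 \right)}}\right) + \sqrt{807 - 2177} = \left(\frac{-5 + 913}{1691} + \frac{1151}{\sqrt{26^{2} + \left(-24\right)^{2}}}\right) + \sqrt{807 - 2177} = \left(908 \cdot \frac{1}{1691} + \frac{1151}{\sqrt{676 + 576}}\right) + \sqrt{-1370} = \left(\frac{908}{1691} + \frac{1151}{\sqrt{1252}}\right) + i \sqrt{1370} = \left(\frac{908}{1691} + \frac{1151}{2 \sqrt{313}}\right) + i \sqrt{1370} = \left(\frac{908}{1691} + 1151 \frac{\sqrt{313}}{626}\right) + i \sqrt{1370} = \left(\frac{908}{1691} + \frac{1151 \sqrt{313}}{626}\right) + i \sqrt{1370} = \frac{908}{1691} + \frac{1151 \sqrt{313}}{626} + i \sqrt{1370}$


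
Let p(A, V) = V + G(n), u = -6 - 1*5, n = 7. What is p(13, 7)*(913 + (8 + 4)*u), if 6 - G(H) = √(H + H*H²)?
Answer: 10153 - 3905*√14 ≈ -4458.2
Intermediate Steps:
u = -11 (u = -6 - 5 = -11)
G(H) = 6 - √(H + H³) (G(H) = 6 - √(H + H*H²) = 6 - √(H + H³))
p(A, V) = 6 + V - 5*√14 (p(A, V) = V + (6 - √(7 + 7³)) = V + (6 - √(7 + 343)) = V + (6 - √350) = V + (6 - 5*√14) = 6 + V - 5*√14)
p(13, 7)*(913 + (8 + 4)*u) = (6 + 7 - 5*√14)*(913 + (8 + 4)*(-11)) = (13 - 5*√14)*(913 + 12*(-11)) = (13 - 5*√14)*(913 - 132) = (13 - 5*√14)*781 = 10153 - 3905*√14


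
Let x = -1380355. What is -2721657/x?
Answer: 2721657/1380355 ≈ 1.9717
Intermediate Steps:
-2721657/x = -2721657/(-1380355) = -2721657*(-1/1380355) = 2721657/1380355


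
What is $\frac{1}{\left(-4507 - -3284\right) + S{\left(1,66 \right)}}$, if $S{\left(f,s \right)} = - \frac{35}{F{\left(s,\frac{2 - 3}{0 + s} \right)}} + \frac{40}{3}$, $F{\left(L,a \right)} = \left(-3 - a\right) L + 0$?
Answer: $- \frac{591}{714808} \approx -0.0008268$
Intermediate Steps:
$F{\left(L,a \right)} = L \left(-3 - a\right)$ ($F{\left(L,a \right)} = L \left(-3 - a\right) + 0 = L \left(-3 - a\right)$)
$S{\left(f,s \right)} = \frac{40}{3} + \frac{35}{s \left(3 - \frac{1}{s}\right)}$ ($S{\left(f,s \right)} = - \frac{35}{\left(-1\right) s \left(3 + \frac{2 - 3}{0 + s}\right)} + \frac{40}{3} = - \frac{35}{\left(-1\right) s \left(3 - \frac{1}{s}\right)} + 40 \cdot \frac{1}{3} = - 35 \left(- \frac{1}{s \left(3 - \frac{1}{s}\right)}\right) + \frac{40}{3} = \frac{35}{s \left(3 - \frac{1}{s}\right)} + \frac{40}{3} = \frac{40}{3} + \frac{35}{s \left(3 - \frac{1}{s}\right)}$)
$\frac{1}{\left(-4507 - -3284\right) + S{\left(1,66 \right)}} = \frac{1}{\left(-4507 - -3284\right) + \frac{5 \left(13 + 24 \cdot 66\right)}{3 \left(-1 + 3 \cdot 66\right)}} = \frac{1}{\left(-4507 + 3284\right) + \frac{5 \left(13 + 1584\right)}{3 \left(-1 + 198\right)}} = \frac{1}{-1223 + \frac{5}{3} \cdot \frac{1}{197} \cdot 1597} = \frac{1}{-1223 + \frac{7985}{591}} = \frac{1}{- \frac{714808}{591}} = - \frac{591}{714808}$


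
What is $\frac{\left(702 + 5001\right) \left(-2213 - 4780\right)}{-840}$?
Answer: $\frac{1899099}{40} \approx 47478.0$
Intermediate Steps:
$\frac{\left(702 + 5001\right) \left(-2213 - 4780\right)}{-840} = 5703 \left(-6993\right) \left(- \frac{1}{840}\right) = \left(-39881079\right) \left(- \frac{1}{840}\right) = \frac{1899099}{40}$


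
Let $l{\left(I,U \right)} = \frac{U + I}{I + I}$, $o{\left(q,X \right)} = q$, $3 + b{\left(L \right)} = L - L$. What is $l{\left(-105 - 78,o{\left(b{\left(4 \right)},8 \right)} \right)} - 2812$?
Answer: $- \frac{171501}{61} \approx -2811.5$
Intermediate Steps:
$b{\left(L \right)} = -3$ ($b{\left(L \right)} = -3 + \left(L - L\right) = -3 + 0 = -3$)
$l{\left(I,U \right)} = \frac{I + U}{2 I}$
$l{\left(-105 - 78,o{\left(b{\left(4 \right)},8 \right)} \right)} - 2812 = \frac{\left(-105 - 78\right) - 3}{2 \left(-105 - 78\right)} - 2812 = \frac{-183 - 3}{2 \left(-183\right)} - 2812 = \frac{1}{2} \left(- \frac{1}{183}\right) \left(-186\right) - 2812 = \frac{31}{61} - 2812 = - \frac{171501}{61}$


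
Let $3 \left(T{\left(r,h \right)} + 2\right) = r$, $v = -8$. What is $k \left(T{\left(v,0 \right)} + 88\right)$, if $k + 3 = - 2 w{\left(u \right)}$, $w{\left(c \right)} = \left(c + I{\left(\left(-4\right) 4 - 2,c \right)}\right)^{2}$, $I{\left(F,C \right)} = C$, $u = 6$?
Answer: $-24250$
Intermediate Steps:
$T{\left(r,h \right)} = -2 + \frac{r}{3}$
$w{\left(c \right)} = 4 c^{2}$ ($w{\left(c \right)} = \left(c + c\right)^{2} = \left(2 c\right)^{2} = 4 c^{2}$)
$k = -291$ ($k = -3 - 2 \cdot 4 \cdot 6^{2} = -3 - 2 \cdot 4 \cdot 36 = -3 - 288 = -291$)
$k \left(T{\left(v,0 \right)} + 88\right) = - 291 \left(\left(-2 + \frac{1}{3} \left(-8\right)\right) + 88\right) = - 291 \left(\left(-2 - \frac{8}{3}\right) + 88\right) = - 291 \left(- \frac{14}{3} + 88\right) = \left(-291\right) \frac{250}{3} = -24250$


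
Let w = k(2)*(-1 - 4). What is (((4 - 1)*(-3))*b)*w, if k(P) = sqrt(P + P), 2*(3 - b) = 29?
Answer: -1035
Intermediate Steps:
b = -23/2 (b = 3 - 1/2*29 = 3 - 29/2 = -23/2 ≈ -11.500)
k(P) = sqrt(2)*sqrt(P) (k(P) = sqrt(2*P) = sqrt(2)*sqrt(P))
w = -10 (w = (sqrt(2)*sqrt(2))*(-1 - 4) = 2*(-5) = -10)
(((4 - 1)*(-3))*b)*w = (((4 - 1)*(-3))*(-23/2))*(-10) = ((3*(-3))*(-23/2))*(-10) = -9*(-23/2)*(-10) = (207/2)*(-10) = -1035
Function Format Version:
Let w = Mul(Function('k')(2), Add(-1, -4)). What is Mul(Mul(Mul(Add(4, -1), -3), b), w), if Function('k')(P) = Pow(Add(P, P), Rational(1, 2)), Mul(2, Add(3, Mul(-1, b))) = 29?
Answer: -1035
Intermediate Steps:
b = Rational(-23, 2) (b = Add(3, Mul(Rational(-1, 2), 29)) = Add(3, Rational(-29, 2)) = Rational(-23, 2) ≈ -11.500)
Function('k')(P) = Mul(Pow(2, Rational(1, 2)), Pow(P, Rational(1, 2))) (Function('k')(P) = Pow(Mul(2, P), Rational(1, 2)) = Mul(Pow(2, Rational(1, 2)), Pow(P, Rational(1, 2))))
w = -10 (w = Mul(Mul(Pow(2, Rational(1, 2)), Pow(2, Rational(1, 2))), Add(-1, -4)) = Mul(2, -5) = -10)
Mul(Mul(Mul(Add(4, -1), -3), b), w) = Mul(Mul(Mul(Add(4, -1), -3), Rational(-23, 2)), -10) = Mul(Mul(Mul(3, -3), Rational(-23, 2)), -10) = Mul(Mul(-9, Rational(-23, 2)), -10) = Mul(Rational(207, 2), -10) = -1035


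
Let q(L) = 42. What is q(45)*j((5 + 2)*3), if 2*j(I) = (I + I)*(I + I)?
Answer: 37044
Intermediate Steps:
j(I) = 2*I² (j(I) = ((I + I)*(I + I))/2 = ((2*I)*(2*I))/2 = (4*I²)/2 = 2*I²)
q(45)*j((5 + 2)*3) = 42*(2*((5 + 2)*3)²) = 42*(2*(7*3)²) = 42*(2*21²) = 42*(2*441) = 42*882 = 37044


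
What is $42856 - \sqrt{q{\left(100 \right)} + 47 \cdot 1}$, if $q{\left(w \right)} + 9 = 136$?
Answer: $42856 - \sqrt{174} \approx 42843.0$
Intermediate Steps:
$q{\left(w \right)} = 127$ ($q{\left(w \right)} = -9 + 136 = 127$)
$42856 - \sqrt{q{\left(100 \right)} + 47 \cdot 1} = 42856 - \sqrt{127 + 47 \cdot 1} = 42856 - \sqrt{127 + 47} = 42856 - \sqrt{174}$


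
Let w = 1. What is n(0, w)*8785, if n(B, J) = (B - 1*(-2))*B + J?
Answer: 8785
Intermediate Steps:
n(B, J) = J + B*(2 + B) (n(B, J) = (B + 2)*B + J = (2 + B)*B + J = B*(2 + B) + J = J + B*(2 + B))
n(0, w)*8785 = (1 + 0² + 2*0)*8785 = (1 + 0 + 0)*8785 = 1*8785 = 8785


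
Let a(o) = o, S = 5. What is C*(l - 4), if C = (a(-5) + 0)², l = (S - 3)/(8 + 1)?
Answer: -850/9 ≈ -94.444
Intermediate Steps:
l = 2/9 (l = (5 - 3)/(8 + 1) = 2/9 ≈ 0.22222)
C = 25 (C = (-5 + 0)² = (-5)² = 25)
C*(l - 4) = 25*(2/9 - 4) = 25*(-34/9) = -850/9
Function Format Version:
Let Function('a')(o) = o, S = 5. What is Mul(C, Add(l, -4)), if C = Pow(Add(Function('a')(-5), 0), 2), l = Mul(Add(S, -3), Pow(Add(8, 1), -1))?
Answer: Rational(-850, 9) ≈ -94.444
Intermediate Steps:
l = Rational(2, 9) (l = Mul(Add(5, -3), Pow(Add(8, 1), -1)) = Mul(2, Pow(9, -1)) = Mul(2, Rational(1, 9)) = Rational(2, 9) ≈ 0.22222)
C = 25 (C = Pow(Add(-5, 0), 2) = Pow(-5, 2) = 25)
Mul(C, Add(l, -4)) = Mul(25, Add(Rational(2, 9), -4)) = Mul(25, Rational(-34, 9)) = Rational(-850, 9)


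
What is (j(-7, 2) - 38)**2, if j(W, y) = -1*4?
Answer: 1764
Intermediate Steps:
j(W, y) = -4
(j(-7, 2) - 38)**2 = (-4 - 38)**2 = (-42)**2 = 1764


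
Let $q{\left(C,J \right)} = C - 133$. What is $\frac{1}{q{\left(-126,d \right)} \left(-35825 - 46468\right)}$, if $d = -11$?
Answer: $\frac{1}{21313887} \approx 4.6918 \cdot 10^{-8}$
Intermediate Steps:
$q{\left(C,J \right)} = -133 + C$
$\frac{1}{q{\left(-126,d \right)} \left(-35825 - 46468\right)} = \frac{1}{\left(-133 - 126\right) \left(-35825 - 46468\right)} = \frac{1}{\left(-259\right) \left(-82293\right)} = \left(- \frac{1}{259}\right) \left(- \frac{1}{82293}\right) = \frac{1}{21313887}$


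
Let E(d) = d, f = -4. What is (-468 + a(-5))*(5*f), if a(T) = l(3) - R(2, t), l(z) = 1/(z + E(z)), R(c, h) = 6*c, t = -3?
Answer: 28790/3 ≈ 9596.7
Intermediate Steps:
l(z) = 1/(2*z) (l(z) = 1/(z + z) = 1/(2*z))
a(T) = -71/6 (a(T) = (½)/3 - 6*2 = (½)*(⅓) - 1*12 = ⅙ - 12 = -71/6)
(-468 + a(-5))*(5*f) = (-468 - 71/6)*(5*(-4)) = -2879/6*(-20) = 28790/3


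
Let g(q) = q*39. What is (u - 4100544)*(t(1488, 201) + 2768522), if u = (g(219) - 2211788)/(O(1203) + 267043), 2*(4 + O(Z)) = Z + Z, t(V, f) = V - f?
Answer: -3046624616896713055/268242 ≈ -1.1358e+13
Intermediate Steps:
g(q) = 39*q
O(Z) = -4 + Z (O(Z) = -4 + (Z + Z)/2 = -4 + (2*Z)/2 = -4 + Z)
u = -2203247/268242 (u = (39*219 - 2211788)/((-4 + 1203) + 267043) = (8541 - 2211788)/(1199 + 267043) = -2203247/268242 ≈ -8.2137)
(u - 4100544)*(t(1488, 201) + 2768522) = (-2203247/268242 - 4100544)*((1488 - 1*201) + 2768522) = -1099940326895*((1488 - 201) + 2768522)/268242 = -1099940326895*(1287 + 2768522)/268242 = -1099940326895/268242*2769809 = -3046624616896713055/268242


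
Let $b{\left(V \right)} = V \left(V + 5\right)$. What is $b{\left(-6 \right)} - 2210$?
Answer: $-2204$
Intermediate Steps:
$b{\left(V \right)} = V \left(5 + V\right)$
$b{\left(-6 \right)} - 2210 = - 6 \left(5 - 6\right) - 2210 = \left(-6\right) \left(-1\right) - 2210 = 6 - 2210 = -2204$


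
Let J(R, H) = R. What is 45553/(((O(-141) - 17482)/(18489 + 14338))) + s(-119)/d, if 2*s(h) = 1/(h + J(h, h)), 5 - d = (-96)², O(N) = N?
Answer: -6556346743678693/77266915628 ≈ -84853.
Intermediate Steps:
d = -9211 (d = 5 - 1*(-96)² = 5 - 1*9216 = 5 - 9216 = -9211)
s(h) = 1/(4*h) (s(h) = 1/(2*(h + h)) = 1/(2*((2*h))) = (1/(2*h))/2 = 1/(4*h))
45553/(((O(-141) - 17482)/(18489 + 14338))) + s(-119)/d = 45553/(((-141 - 17482)/(18489 + 14338))) + ((¼)/(-119))/(-9211) = 45553/((-17623/32827)) + ((¼)*(-1/119))*(-1/9211) = 45553/((-17623*1/32827)) - 1/476*(-1/9211) = 45553/(-17623/32827) + 1/4384436 = 45553*(-32827/17623) + 1/4384436 = -1495368331/17623 + 1/4384436 = -6556346743678693/77266915628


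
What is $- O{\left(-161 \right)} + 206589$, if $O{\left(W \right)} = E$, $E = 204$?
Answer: $206385$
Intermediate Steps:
$O{\left(W \right)} = 204$
$- O{\left(-161 \right)} + 206589 = \left(-1\right) 204 + 206589 = -204 + 206589 = 206385$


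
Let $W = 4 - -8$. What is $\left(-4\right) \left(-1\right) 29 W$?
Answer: $1392$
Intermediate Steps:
$W = 12$ ($W = 4 + 8 = 12$)
$\left(-4\right) \left(-1\right) 29 W = \left(-4\right) \left(-1\right) 29 \cdot 12 = 4 \cdot 29 \cdot 12 = 116 \cdot 12 = 1392$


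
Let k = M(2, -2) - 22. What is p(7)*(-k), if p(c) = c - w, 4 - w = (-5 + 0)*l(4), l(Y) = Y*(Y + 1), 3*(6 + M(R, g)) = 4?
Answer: -7760/3 ≈ -2586.7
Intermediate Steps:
M(R, g) = -14/3 (M(R, g) = -6 + (1/3)*4 = -6 + 4/3 = -14/3)
l(Y) = Y*(1 + Y)
k = -80/3 (k = -14/3 - 22 = -80/3 ≈ -26.667)
w = 104 (w = 4 - (-5 + 0)*4*(1 + 4) = 4 - (-5)*4*5 = 4 - (-5)*20 = 4 - 1*(-100) = 4 + 100 = 104)
p(c) = -104 + c (p(c) = c - 1*104 = c - 104 = -104 + c)
p(7)*(-k) = (-104 + 7)*(-1*(-80/3)) = -97*80/3 = -7760/3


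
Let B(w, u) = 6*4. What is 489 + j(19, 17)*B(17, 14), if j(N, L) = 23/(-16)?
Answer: 909/2 ≈ 454.50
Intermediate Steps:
j(N, L) = -23/16 (j(N, L) = 23*(-1/16) = -23/16)
B(w, u) = 24
489 + j(19, 17)*B(17, 14) = 489 - 23/16*24 = 489 - 69/2 = 909/2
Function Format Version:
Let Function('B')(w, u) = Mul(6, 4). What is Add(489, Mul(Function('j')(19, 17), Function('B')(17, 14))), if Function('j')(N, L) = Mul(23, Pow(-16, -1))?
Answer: Rational(909, 2) ≈ 454.50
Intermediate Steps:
Function('j')(N, L) = Rational(-23, 16) (Function('j')(N, L) = Mul(23, Rational(-1, 16)) = Rational(-23, 16))
Function('B')(w, u) = 24
Add(489, Mul(Function('j')(19, 17), Function('B')(17, 14))) = Add(489, Mul(Rational(-23, 16), 24)) = Add(489, Rational(-69, 2)) = Rational(909, 2)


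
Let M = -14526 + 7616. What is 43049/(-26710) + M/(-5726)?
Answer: -30966237/76470730 ≈ -0.40494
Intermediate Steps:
M = -6910
43049/(-26710) + M/(-5726) = 43049/(-26710) - 6910/(-5726) = 43049*(-1/26710) - 6910*(-1/5726) = -43049/26710 + 3455/2863 = -30966237/76470730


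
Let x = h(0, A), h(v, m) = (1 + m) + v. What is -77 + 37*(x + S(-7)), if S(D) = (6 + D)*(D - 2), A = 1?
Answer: 330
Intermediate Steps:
h(v, m) = 1 + m + v
x = 2 (x = 1 + 1 + 0 = 2)
S(D) = (-2 + D)*(6 + D) (S(D) = (6 + D)*(-2 + D) = (-2 + D)*(6 + D))
-77 + 37*(x + S(-7)) = -77 + 37*(2 + (-12 + (-7)² + 4*(-7))) = -77 + 37*(2 + (-12 + 49 - 28)) = -77 + 37*(2 + 9) = -77 + 37*11 = -77 + 407 = 330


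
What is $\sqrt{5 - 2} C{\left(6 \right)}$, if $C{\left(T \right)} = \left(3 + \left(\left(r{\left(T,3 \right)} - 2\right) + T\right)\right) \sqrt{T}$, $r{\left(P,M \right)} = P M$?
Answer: $75 \sqrt{2} \approx 106.07$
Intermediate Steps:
$r{\left(P,M \right)} = M P$
$C{\left(T \right)} = \sqrt{T} \left(1 + 4 T\right)$ ($C{\left(T \right)} = \left(3 + \left(\left(3 T - 2\right) + T\right)\right) \sqrt{T} = \left(3 + \left(\left(-2 + 3 T\right) + T\right)\right) \sqrt{T} = \left(3 + \left(-2 + 4 T\right)\right) \sqrt{T} = \left(1 + 4 T\right) \sqrt{T} = \sqrt{T} \left(1 + 4 T\right)$)
$\sqrt{5 - 2} C{\left(6 \right)} = \sqrt{5 - 2} \sqrt{6} \left(1 + 4 \cdot 6\right) = \sqrt{3} \sqrt{6} \left(1 + 24\right) = \sqrt{3} \sqrt{6} \cdot 25 = \sqrt{3} \cdot 25 \sqrt{6} = 75 \sqrt{2}$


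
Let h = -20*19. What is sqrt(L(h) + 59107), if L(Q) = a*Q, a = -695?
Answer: sqrt(323207) ≈ 568.51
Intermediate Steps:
h = -380
L(Q) = -695*Q
sqrt(L(h) + 59107) = sqrt(-695*(-380) + 59107) = sqrt(264100 + 59107) = sqrt(323207)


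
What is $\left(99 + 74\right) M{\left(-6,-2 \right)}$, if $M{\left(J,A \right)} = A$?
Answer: $-346$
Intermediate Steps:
$\left(99 + 74\right) M{\left(-6,-2 \right)} = \left(99 + 74\right) \left(-2\right) = 173 \left(-2\right) = -346$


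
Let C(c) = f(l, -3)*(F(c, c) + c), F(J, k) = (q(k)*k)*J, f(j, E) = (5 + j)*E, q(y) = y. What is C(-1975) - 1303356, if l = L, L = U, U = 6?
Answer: 254221996194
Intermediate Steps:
L = 6
l = 6
f(j, E) = E*(5 + j)
F(J, k) = J*k**2 (F(J, k) = (k*k)*J = k**2*J = J*k**2)
C(c) = -33*c - 33*c**3 (C(c) = (-3*(5 + 6))*(c*c**2 + c) = (-3*11)*(c**3 + c) = -33*(c + c**3) = -33*c - 33*c**3)
C(-1975) - 1303356 = 33*(-1975)*(-1 - 1*(-1975)**2) - 1303356 = 33*(-1975)*(-1 - 1*3900625) - 1303356 = 33*(-1975)*(-1 - 3900625) - 1303356 = 33*(-1975)*(-3900626) - 1303356 = 254223299550 - 1303356 = 254221996194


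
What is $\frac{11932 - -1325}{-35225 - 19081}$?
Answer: $- \frac{1473}{6034} \approx -0.24412$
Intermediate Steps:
$\frac{11932 - -1325}{-35225 - 19081} = \frac{11932 + 1325}{-54306} = 13257 \left(- \frac{1}{54306}\right) = - \frac{1473}{6034}$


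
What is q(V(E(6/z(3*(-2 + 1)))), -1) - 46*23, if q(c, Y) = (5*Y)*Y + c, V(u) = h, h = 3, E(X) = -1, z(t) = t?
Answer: -1050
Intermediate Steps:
V(u) = 3
q(c, Y) = c + 5*Y² (q(c, Y) = 5*Y² + c = c + 5*Y²)
q(V(E(6/z(3*(-2 + 1)))), -1) - 46*23 = (3 + 5*(-1)²) - 46*23 = (3 + 5*1) - 1058 = (3 + 5) - 1058 = 8 - 1058 = -1050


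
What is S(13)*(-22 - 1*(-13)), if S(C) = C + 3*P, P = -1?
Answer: -90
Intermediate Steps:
S(C) = -3 + C (S(C) = C + 3*(-1) = C - 3 = -3 + C)
S(13)*(-22 - 1*(-13)) = (-3 + 13)*(-22 - 1*(-13)) = 10*(-22 + 13) = 10*(-9) = -90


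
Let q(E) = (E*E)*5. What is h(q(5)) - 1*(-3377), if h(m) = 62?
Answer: 3439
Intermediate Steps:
q(E) = 5*E² (q(E) = E²*5 = 5*E²)
h(q(5)) - 1*(-3377) = 62 - 1*(-3377) = 62 + 3377 = 3439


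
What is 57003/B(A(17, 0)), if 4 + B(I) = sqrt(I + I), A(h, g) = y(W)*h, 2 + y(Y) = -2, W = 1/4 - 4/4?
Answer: -57003/38 - 57003*I*sqrt(34)/76 ≈ -1500.1 - 4373.4*I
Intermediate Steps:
W = -3/4 (W = 1*(1/4) - 4*1/4 = 1/4 - 1 = -3/4 ≈ -0.75000)
y(Y) = -4 (y(Y) = -2 - 2 = -4)
A(h, g) = -4*h
B(I) = -4 + sqrt(2)*sqrt(I) (B(I) = -4 + sqrt(I + I) = -4 + sqrt(2*I) = -4 + sqrt(2)*sqrt(I))
57003/B(A(17, 0)) = 57003/(-4 + sqrt(2)*sqrt(-4*17)) = 57003/(-4 + sqrt(2)*sqrt(-68)) = 57003/(-4 + sqrt(2)*(2*I*sqrt(17))) = 57003/(-4 + 2*I*sqrt(34))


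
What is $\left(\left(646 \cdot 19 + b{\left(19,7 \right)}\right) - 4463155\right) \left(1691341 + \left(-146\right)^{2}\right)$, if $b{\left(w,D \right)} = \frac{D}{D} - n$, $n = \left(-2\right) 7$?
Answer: $-7622806810962$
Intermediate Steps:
$n = -14$
$b{\left(w,D \right)} = 15$ ($b{\left(w,D \right)} = \frac{D}{D} - -14 = 1 + 14 = 15$)
$\left(\left(646 \cdot 19 + b{\left(19,7 \right)}\right) - 4463155\right) \left(1691341 + \left(-146\right)^{2}\right) = \left(\left(646 \cdot 19 + 15\right) - 4463155\right) \left(1691341 + \left(-146\right)^{2}\right) = \left(\left(12274 + 15\right) - 4463155\right) \left(1691341 + 21316\right) = \left(12289 - 4463155\right) 1712657 = \left(-4450866\right) 1712657 = -7622806810962$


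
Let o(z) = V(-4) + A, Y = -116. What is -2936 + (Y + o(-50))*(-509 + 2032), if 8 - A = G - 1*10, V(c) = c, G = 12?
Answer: -176558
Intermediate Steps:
A = 6 (A = 8 - (12 - 1*10) = 8 - (12 - 10) = 8 - 1*2 = 8 - 2 = 6)
o(z) = 2 (o(z) = -4 + 6 = 2)
-2936 + (Y + o(-50))*(-509 + 2032) = -2936 + (-116 + 2)*(-509 + 2032) = -2936 - 114*1523 = -2936 - 173622 = -176558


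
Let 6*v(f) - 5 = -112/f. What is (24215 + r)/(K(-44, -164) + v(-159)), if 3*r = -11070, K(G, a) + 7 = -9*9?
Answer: -3916170/16609 ≈ -235.79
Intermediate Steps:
K(G, a) = -88 (K(G, a) = -7 - 9*9 = -7 - 81 = -88)
r = -3690 (r = (1/3)*(-11070) = -3690)
v(f) = 5/6 - 56/(3*f) (v(f) = 5/6 + (-112/f)/6 = 5/6 - 56/(3*f))
(24215 + r)/(K(-44, -164) + v(-159)) = (24215 - 3690)/(-88 + (1/6)*(-112 + 5*(-159))/(-159)) = 20525/(-88 + (1/6)*(-1/159)*(-112 - 795)) = 20525/(-88 + (1/6)*(-1/159)*(-907)) = 20525/(-88 + 907/954) = 20525/(-83045/954) = 20525*(-954/83045) = -3916170/16609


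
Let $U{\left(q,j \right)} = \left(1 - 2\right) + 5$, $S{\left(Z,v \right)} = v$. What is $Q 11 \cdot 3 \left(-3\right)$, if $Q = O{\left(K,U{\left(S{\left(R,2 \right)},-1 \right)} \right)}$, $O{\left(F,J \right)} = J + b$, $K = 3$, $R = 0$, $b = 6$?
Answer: $-990$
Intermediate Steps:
$U{\left(q,j \right)} = 4$ ($U{\left(q,j \right)} = -1 + 5 = 4$)
$O{\left(F,J \right)} = 6 + J$ ($O{\left(F,J \right)} = J + 6 = 6 + J$)
$Q = 10$ ($Q = 6 + 4 = 10$)
$Q 11 \cdot 3 \left(-3\right) = 10 \cdot 11 \cdot 3 \left(-3\right) = 10 \cdot 11 \left(-9\right) = 10 \left(-99\right) = -990$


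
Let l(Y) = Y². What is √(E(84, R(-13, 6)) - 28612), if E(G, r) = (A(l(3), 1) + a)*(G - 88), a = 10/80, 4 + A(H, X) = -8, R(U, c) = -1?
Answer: I*√114258/2 ≈ 169.01*I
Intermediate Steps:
A(H, X) = -12 (A(H, X) = -4 - 8 = -12)
a = ⅛ (a = 10*(1/80) = ⅛ ≈ 0.12500)
E(G, r) = 1045 - 95*G/8 (E(G, r) = (-12 + ⅛)*(G - 88) = -95*(-88 + G)/8 = 1045 - 95*G/8)
√(E(84, R(-13, 6)) - 28612) = √((1045 - 95/8*84) - 28612) = √((1045 - 1995/2) - 28612) = √(95/2 - 28612) = √(-57129/2) = I*√114258/2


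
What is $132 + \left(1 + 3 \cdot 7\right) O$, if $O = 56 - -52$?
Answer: $2508$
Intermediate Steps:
$O = 108$ ($O = 56 + 52 = 108$)
$132 + \left(1 + 3 \cdot 7\right) O = 132 + \left(1 + 3 \cdot 7\right) 108 = 132 + \left(1 + 21\right) 108 = 132 + 22 \cdot 108 = 132 + 2376 = 2508$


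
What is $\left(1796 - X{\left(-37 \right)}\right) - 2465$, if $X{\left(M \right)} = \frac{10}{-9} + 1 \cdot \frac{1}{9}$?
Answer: $-668$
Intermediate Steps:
$X{\left(M \right)} = -1$ ($X{\left(M \right)} = 10 \left(- \frac{1}{9}\right) + 1 \cdot \frac{1}{9} = - \frac{10}{9} + \frac{1}{9} = -1$)
$\left(1796 - X{\left(-37 \right)}\right) - 2465 = \left(1796 - -1\right) - 2465 = \left(1796 + 1\right) - 2465 = 1797 - 2465 = -668$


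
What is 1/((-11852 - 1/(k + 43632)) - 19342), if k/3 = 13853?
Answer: -85191/2657448055 ≈ -3.2057e-5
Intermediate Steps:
k = 41559 (k = 3*13853 = 41559)
1/((-11852 - 1/(k + 43632)) - 19342) = 1/((-11852 - 1/(41559 + 43632)) - 19342) = 1/((-11852 - 1/85191) - 19342) = 1/(-1009683733/85191 - 19342) = 1/(-2657448055/85191) = -85191/2657448055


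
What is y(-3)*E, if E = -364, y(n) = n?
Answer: 1092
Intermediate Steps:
y(-3)*E = -3*(-364) = 1092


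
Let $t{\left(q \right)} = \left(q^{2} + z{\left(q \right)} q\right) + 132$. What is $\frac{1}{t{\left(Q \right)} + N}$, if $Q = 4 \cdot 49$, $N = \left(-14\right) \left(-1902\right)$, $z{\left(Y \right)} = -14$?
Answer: $\frac{1}{62432} \approx 1.6017 \cdot 10^{-5}$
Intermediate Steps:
$N = 26628$
$Q = 196$
$t{\left(q \right)} = 132 + q^{2} - 14 q$ ($t{\left(q \right)} = \left(q^{2} - 14 q\right) + 132 = 132 + q^{2} - 14 q$)
$\frac{1}{t{\left(Q \right)} + N} = \frac{1}{\left(132 + 196^{2} - 2744\right) + 26628} = \frac{1}{\left(132 + 38416 - 2744\right) + 26628} = \frac{1}{35804 + 26628} = \frac{1}{62432}$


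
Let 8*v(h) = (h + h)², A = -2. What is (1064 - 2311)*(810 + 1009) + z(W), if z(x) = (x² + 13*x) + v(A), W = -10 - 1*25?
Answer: -2267521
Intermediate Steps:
v(h) = h²/2 (v(h) = (h + h)²/8 = (2*h)²/8 = (4*h²)/8 = h²/2)
W = -35 (W = -10 - 25 = -35)
z(x) = 2 + x² + 13*x (z(x) = (x² + 13*x) + (½)*(-2)² = (x² + 13*x) + (½)*4 = (x² + 13*x) + 2 = 2 + x² + 13*x)
(1064 - 2311)*(810 + 1009) + z(W) = (1064 - 2311)*(810 + 1009) + (2 + (-35)² + 13*(-35)) = -1247*1819 + (2 + 1225 - 455) = -2268293 + 772 = -2267521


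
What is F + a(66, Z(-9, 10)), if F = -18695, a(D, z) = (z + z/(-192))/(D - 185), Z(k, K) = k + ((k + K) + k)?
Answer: -25125889/1344 ≈ -18695.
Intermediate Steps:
Z(k, K) = K + 3*k (Z(k, K) = k + ((K + k) + k) = k + (K + 2*k) = K + 3*k)
a(D, z) = 191*z/(192*(-185 + D)) (a(D, z) = (z + z*(-1/192))/(-185 + D) = (z - z/192)/(-185 + D) = (191*z/192)/(-185 + D) = 191*z/(192*(-185 + D)))
F + a(66, Z(-9, 10)) = -18695 + 191*(10 + 3*(-9))/(192*(-185 + 66)) = -18695 + (191/192)*(10 - 27)/(-119) = -18695 + (191/192)*(-17)*(-1/119) = -18695 + 191/1344 = -25125889/1344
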